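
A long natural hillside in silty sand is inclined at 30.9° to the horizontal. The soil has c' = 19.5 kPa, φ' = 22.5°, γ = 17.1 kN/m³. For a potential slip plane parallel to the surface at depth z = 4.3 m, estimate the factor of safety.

FS = 1.29

For an infinite slope with a slip plane parallel to the surface (no pore pressure): FS = [c' + γz cos²β tanφ'] / [γz sinβ cosβ].
γz = 17.1·4.3 = 73.53 kN/m²
Numerator = 19.5 + 73.53·cos²30.9°·tan22.5° = 19.5 + 73.53·0.7363·0.4142 = 41.925 kPa
Denominator = 73.53·sin30.9°·cos30.9° = 73.53·0.5135·0.8581 = 32.401 kPa
FS = 41.925 / 32.401 = 1.294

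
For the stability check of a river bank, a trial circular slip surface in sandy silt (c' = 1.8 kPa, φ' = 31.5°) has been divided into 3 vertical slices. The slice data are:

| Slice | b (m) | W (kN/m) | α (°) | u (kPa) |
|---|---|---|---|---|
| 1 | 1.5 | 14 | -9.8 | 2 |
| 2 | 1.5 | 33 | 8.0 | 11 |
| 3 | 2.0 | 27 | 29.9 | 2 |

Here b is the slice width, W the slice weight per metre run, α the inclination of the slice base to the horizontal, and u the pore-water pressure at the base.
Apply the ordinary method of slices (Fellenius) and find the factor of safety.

Ordinary method of slices: FS = Σ[c'·Δl_i + (W_i cosα_i − u_i·Δl_i)·tanφ'] / Σ W_i sinα_i, with Δl_i = b_i / cosα_i.
Slice 1: Δl = 1.5/cos(-9.8°) = 1.522 m; N'_1 = 14·cos(-9.8°) − 2·1.522 = 10.8; c'Δl = 2.74; W sinα = -2.4
Slice 2: Δl = 1.5/cos8.0° = 1.515 m; N'_2 = 33·cos8.0° − 11·1.515 = 16.0; c'Δl = 2.73; W sinα = 4.6
Slice 3: Δl = 2.0/cos29.9° = 2.307 m; N'_3 = 27·cos29.9° − 2·2.307 = 18.8; c'Δl = 4.15; W sinα = 13.5
Σc'Δl = 9.6 kN/m; ΣN' = 45.6 kN/m; ΣW sinα = 15.7 kN/m
Resisting = 9.6 + 45.6·tan31.5° = 9.6 + 27.9 = 37.5 kN/m
FS = 37.5 / 15.7 = 2.396

FS = 2.40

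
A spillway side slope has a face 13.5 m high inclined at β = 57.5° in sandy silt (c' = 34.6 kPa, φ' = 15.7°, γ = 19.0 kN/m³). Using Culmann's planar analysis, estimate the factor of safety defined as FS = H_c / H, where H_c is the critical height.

H_c = (4c'/γ) · sinβ cosφ' / [1 − cos(β − φ')]
    = (4·34.6/19.0) · sin57.5°·cos15.7° / [1 − cos41.8°]
    = 7.284 · 0.8119 / 0.2545 = 23.24 m
FS = H_c / H = 23.24 / 13.5 = 1.721

FS = 1.72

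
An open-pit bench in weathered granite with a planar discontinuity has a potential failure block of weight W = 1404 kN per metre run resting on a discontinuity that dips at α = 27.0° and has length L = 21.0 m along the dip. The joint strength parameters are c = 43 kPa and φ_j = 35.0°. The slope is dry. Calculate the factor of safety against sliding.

Resolving the block weight along and normal to the plane and applying the Mohr–Coulomb strength on the joint:
N' = W cosα = 1404·cos27.0° = 1251.0 kN/m
Driving force T = W sinα = 1404·sin27.0° = 637.4 kN/m
Resisting force R = c·L + N'·tanφ_j = 43·21.0 + 1251.0·tan35.0° = 903.0 + 875.9 = 1778.9 kN/m
FS = R / T = 1778.9 / 637.4 = 2.791

FS = 2.79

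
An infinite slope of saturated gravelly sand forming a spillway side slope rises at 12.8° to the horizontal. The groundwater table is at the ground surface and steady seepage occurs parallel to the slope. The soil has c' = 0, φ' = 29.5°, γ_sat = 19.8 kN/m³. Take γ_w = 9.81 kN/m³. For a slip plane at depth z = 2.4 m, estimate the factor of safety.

With seepage parallel to the slope and the water table at the surface, the effective normal stress on the slip plane uses the buoyant unit weight γ' = γ_sat − γ_w while the driving shear stress uses γ_sat:
FS = [c' + γ' z cos²β tanφ'] / [γ_sat z sinβ cosβ]
(For c' = 0 this reduces to FS = (γ'/γ_sat)·tanφ'/tanβ.)
γ' = 19.8 − 9.81 = 9.99 kN/m³
Numerator = 0.0 + 9.99·2.4·cos²12.8°·tan29.5° = 0.0 + 9.99·2.4·0.9509·0.5658 = 12.899 kPa
Denominator = 19.8·2.4·sin12.8°·cos12.8° = 19.8·2.4·0.2215·0.9751 = 10.266 kPa
FS = 12.899 / 10.266 = 1.256

FS = 1.26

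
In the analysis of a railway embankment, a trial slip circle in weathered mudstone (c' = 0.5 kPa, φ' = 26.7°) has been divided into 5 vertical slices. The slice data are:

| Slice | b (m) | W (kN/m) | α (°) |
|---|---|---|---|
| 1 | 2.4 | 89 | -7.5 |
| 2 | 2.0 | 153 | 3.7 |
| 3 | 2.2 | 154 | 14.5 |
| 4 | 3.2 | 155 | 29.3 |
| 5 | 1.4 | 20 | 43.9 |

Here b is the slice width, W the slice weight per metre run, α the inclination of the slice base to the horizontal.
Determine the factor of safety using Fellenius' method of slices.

FS = 2.19

Ordinary method of slices: FS = Σ[c'·Δl_i + (W_i cosα_i)·tanφ'] / Σ W_i sinα_i, with Δl_i = b_i / cosα_i.
Slice 1: Δl = 2.4/cos(-7.5°) = 2.421 m; N'_1 = 89·cos(-7.5°) = 88.2; c'Δl = 1.21; W sinα = -11.6
Slice 2: Δl = 2.0/cos3.7° = 2.004 m; N'_2 = 153·cos3.7° = 152.7; c'Δl = 1.00; W sinα = 9.9
Slice 3: Δl = 2.2/cos14.5° = 2.272 m; N'_3 = 154·cos14.5° = 149.1; c'Δl = 1.14; W sinα = 38.6
Slice 4: Δl = 3.2/cos29.3° = 3.669 m; N'_4 = 155·cos29.3° = 135.2; c'Δl = 1.83; W sinα = 75.9
Slice 5: Δl = 1.4/cos43.9° = 1.943 m; N'_5 = 20·cos43.9° = 14.4; c'Δl = 0.97; W sinα = 13.9
Σc'Δl = 6.2 kN/m; ΣN' = 539.6 kN/m; ΣW sinα = 126.5 kN/m
Resisting = 6.2 + 539.6·tan26.7° = 6.2 + 271.4 = 277.5 kN/m
FS = 277.5 / 126.5 = 2.193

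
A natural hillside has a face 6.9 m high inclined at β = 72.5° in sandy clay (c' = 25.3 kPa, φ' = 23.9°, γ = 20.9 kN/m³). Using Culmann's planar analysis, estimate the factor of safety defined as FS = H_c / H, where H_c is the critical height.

H_c = (4c'/γ) · sinβ cosφ' / [1 − cos(β − φ')]
    = (4·25.3/20.9) · sin72.5°·cos23.9° / [1 − cos48.6°]
    = 4.842 · 0.8719 / 0.3387 = 12.47 m
FS = H_c / H = 12.47 / 6.9 = 1.807

FS = 1.81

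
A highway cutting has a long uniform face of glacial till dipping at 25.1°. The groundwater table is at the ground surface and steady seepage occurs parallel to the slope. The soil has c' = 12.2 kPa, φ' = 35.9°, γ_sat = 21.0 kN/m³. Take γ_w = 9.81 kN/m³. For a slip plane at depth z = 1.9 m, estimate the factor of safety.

With seepage parallel to the slope and the water table at the surface, the effective normal stress on the slip plane uses the buoyant unit weight γ' = γ_sat − γ_w while the driving shear stress uses γ_sat:
FS = [c' + γ' z cos²β tanφ'] / [γ_sat z sinβ cosβ]
γ' = 21.0 − 9.81 = 11.19 kN/m³
Numerator = 12.2 + 11.19·1.9·cos²25.1°·tan35.9° = 12.2 + 11.19·1.9·0.8201·0.7239 = 24.821 kPa
Denominator = 21.0·1.9·sin25.1°·cos25.1° = 21.0·1.9·0.4242·0.9056 = 15.327 kPa
FS = 24.821 / 15.327 = 1.619

FS = 1.62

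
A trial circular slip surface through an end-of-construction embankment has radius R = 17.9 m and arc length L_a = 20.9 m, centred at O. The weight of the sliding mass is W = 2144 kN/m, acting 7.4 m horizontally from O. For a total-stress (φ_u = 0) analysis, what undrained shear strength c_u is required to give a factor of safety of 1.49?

c_u = 63.2 kPa

FS = c_u·L_a·R / (W·d), so c_u = FS·W·d / (L_a·R).
c_u = 1.49·2144·7.4 / (20.90·17.9) = 23639.7 / 374.11 = 63.19 kPa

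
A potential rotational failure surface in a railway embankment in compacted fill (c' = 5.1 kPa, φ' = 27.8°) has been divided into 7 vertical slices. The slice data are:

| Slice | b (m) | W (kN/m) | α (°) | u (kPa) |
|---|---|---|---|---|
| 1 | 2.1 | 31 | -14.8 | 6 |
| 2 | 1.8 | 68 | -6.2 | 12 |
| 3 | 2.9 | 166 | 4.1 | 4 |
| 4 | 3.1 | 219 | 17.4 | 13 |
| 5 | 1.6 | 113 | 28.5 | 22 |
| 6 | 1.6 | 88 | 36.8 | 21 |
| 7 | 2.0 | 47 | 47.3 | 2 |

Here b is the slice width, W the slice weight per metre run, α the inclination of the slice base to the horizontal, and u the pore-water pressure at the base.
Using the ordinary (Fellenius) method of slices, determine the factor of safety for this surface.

Ordinary method of slices: FS = Σ[c'·Δl_i + (W_i cosα_i − u_i·Δl_i)·tanφ'] / Σ W_i sinα_i, with Δl_i = b_i / cosα_i.
Slice 1: Δl = 2.1/cos(-14.8°) = 2.172 m; N'_1 = 31·cos(-14.8°) − 6·2.172 = 16.9; c'Δl = 11.08; W sinα = -7.9
Slice 2: Δl = 1.8/cos(-6.2°) = 1.811 m; N'_2 = 68·cos(-6.2°) − 12·1.811 = 45.9; c'Δl = 9.23; W sinα = -7.3
Slice 3: Δl = 2.9/cos4.1° = 2.907 m; N'_3 = 166·cos4.1° − 4·2.907 = 153.9; c'Δl = 14.83; W sinα = 11.9
Slice 4: Δl = 3.1/cos17.4° = 3.249 m; N'_4 = 219·cos17.4° − 13·3.249 = 166.7; c'Δl = 16.57; W sinα = 65.5
Slice 5: Δl = 1.6/cos28.5° = 1.821 m; N'_5 = 113·cos28.5° − 22·1.821 = 59.3; c'Δl = 9.29; W sinα = 53.9
Slice 6: Δl = 1.6/cos36.8° = 1.998 m; N'_6 = 88·cos36.8° − 21·1.998 = 28.5; c'Δl = 10.19; W sinα = 52.7
Slice 7: Δl = 2.0/cos47.3° = 2.949 m; N'_7 = 47·cos47.3° − 2·2.949 = 26.0; c'Δl = 15.04; W sinα = 34.5
Σc'Δl = 86.2 kN/m; ΣN' = 497.2 kN/m; ΣW sinα = 203.3 kN/m
Resisting = 86.2 + 497.2·tan27.8° = 86.2 + 262.2 = 348.4 kN/m
FS = 348.4 / 203.3 = 1.714

FS = 1.71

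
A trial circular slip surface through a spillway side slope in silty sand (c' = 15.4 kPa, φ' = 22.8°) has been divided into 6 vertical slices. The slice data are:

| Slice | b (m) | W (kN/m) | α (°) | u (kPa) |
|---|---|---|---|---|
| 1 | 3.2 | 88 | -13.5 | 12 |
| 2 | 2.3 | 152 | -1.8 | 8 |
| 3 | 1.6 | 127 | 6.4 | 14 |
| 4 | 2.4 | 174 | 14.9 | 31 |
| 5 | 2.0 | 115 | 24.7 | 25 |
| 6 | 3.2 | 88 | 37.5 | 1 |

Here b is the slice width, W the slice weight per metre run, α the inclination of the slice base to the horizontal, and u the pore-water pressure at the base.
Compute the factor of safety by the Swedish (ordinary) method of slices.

Ordinary method of slices: FS = Σ[c'·Δl_i + (W_i cosα_i − u_i·Δl_i)·tanφ'] / Σ W_i sinα_i, with Δl_i = b_i / cosα_i.
Slice 1: Δl = 3.2/cos(-13.5°) = 3.291 m; N'_1 = 88·cos(-13.5°) − 12·3.291 = 46.1; c'Δl = 50.68; W sinα = -20.5
Slice 2: Δl = 2.3/cos(-1.8°) = 2.301 m; N'_2 = 152·cos(-1.8°) − 8·2.301 = 133.5; c'Δl = 35.44; W sinα = -4.8
Slice 3: Δl = 1.6/cos6.4° = 1.610 m; N'_3 = 127·cos6.4° − 14·1.610 = 103.7; c'Δl = 24.79; W sinα = 14.2
Slice 4: Δl = 2.4/cos14.9° = 2.484 m; N'_4 = 174·cos14.9° − 31·2.484 = 91.2; c'Δl = 38.25; W sinα = 44.7
Slice 5: Δl = 2.0/cos24.7° = 2.201 m; N'_5 = 115·cos24.7° − 25·2.201 = 49.4; c'Δl = 33.90; W sinα = 48.1
Slice 6: Δl = 3.2/cos37.5° = 4.034 m; N'_6 = 88·cos37.5° − 1·4.034 = 65.8; c'Δl = 62.12; W sinα = 53.6
Σc'Δl = 245.2 kN/m; ΣN' = 489.6 kN/m; ΣW sinα = 135.2 kN/m
Resisting = 245.2 + 489.6·tan22.8° = 245.2 + 205.8 = 451.0 kN/m
FS = 451.0 / 135.2 = 3.336

FS = 3.34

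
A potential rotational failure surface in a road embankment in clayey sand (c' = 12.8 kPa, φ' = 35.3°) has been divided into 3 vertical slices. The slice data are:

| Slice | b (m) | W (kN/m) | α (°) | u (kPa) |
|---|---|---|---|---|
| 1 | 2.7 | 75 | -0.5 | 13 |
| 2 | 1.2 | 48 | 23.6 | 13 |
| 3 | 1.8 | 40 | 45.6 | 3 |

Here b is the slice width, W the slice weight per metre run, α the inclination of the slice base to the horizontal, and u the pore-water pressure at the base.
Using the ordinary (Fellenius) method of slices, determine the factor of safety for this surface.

FS = 3.10

Ordinary method of slices: FS = Σ[c'·Δl_i + (W_i cosα_i − u_i·Δl_i)·tanφ'] / Σ W_i sinα_i, with Δl_i = b_i / cosα_i.
Slice 1: Δl = 2.7/cos(-0.5°) = 2.700 m; N'_1 = 75·cos(-0.5°) − 13·2.700 = 39.9; c'Δl = 34.56; W sinα = -0.7
Slice 2: Δl = 1.2/cos23.6° = 1.310 m; N'_2 = 48·cos23.6° − 13·1.310 = 27.0; c'Δl = 16.76; W sinα = 19.2
Slice 3: Δl = 1.8/cos45.6° = 2.573 m; N'_3 = 40·cos45.6° − 3·2.573 = 20.3; c'Δl = 32.93; W sinα = 28.6
Σc'Δl = 84.3 kN/m; ΣN' = 87.1 kN/m; ΣW sinα = 47.1 kN/m
Resisting = 84.3 + 87.1·tan35.3° = 84.3 + 61.7 = 145.9 kN/m
FS = 145.9 / 47.1 = 3.096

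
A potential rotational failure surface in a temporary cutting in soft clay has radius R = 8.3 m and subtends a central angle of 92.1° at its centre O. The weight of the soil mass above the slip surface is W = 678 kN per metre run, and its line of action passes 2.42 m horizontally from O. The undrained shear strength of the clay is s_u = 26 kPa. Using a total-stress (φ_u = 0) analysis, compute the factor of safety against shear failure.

FS = 1.75

Taking moments about the centre O, the resisting moment is provided by the undrained shear strength acting along the arc:
Arc length L_a = R·θ = 8.3·(92.1°·π/180) = 8.3·1.6074 = 13.34 m
M_R = s_u·L_a·R = 26·13.34·8.3 = 2879.2 kN·m/m
M_D = W·d = 678·2.42 = 1640.8 kN·m/m
FS = M_R / M_D = 2879.2 / 1640.8 = 1.755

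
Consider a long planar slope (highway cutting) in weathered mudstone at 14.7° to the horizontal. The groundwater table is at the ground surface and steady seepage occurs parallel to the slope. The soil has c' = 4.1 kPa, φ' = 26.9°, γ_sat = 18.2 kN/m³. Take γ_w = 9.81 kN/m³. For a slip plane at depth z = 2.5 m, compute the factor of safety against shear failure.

With seepage parallel to the slope and the water table at the surface, the effective normal stress on the slip plane uses the buoyant unit weight γ' = γ_sat − γ_w while the driving shear stress uses γ_sat:
FS = [c' + γ' z cos²β tanφ'] / [γ_sat z sinβ cosβ]
γ' = 18.2 − 9.81 = 8.39 kN/m³
Numerator = 4.1 + 8.39·2.5·cos²14.7°·tan26.9° = 4.1 + 8.39·2.5·0.9356·0.5073 = 14.056 kPa
Denominator = 18.2·2.5·sin14.7°·cos14.7° = 18.2·2.5·0.2538·0.9673 = 11.168 kPa
FS = 14.056 / 11.168 = 1.259

FS = 1.26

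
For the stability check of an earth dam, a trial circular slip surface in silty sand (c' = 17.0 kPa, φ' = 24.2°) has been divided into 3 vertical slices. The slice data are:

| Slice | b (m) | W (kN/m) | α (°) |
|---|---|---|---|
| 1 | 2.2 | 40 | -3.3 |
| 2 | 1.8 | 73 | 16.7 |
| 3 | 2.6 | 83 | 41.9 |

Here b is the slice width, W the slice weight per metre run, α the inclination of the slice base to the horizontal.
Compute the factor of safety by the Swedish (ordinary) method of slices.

Ordinary method of slices: FS = Σ[c'·Δl_i + (W_i cosα_i)·tanφ'] / Σ W_i sinα_i, with Δl_i = b_i / cosα_i.
Slice 1: Δl = 2.2/cos(-3.3°) = 2.204 m; N'_1 = 40·cos(-3.3°) = 39.9; c'Δl = 37.46; W sinα = -2.3
Slice 2: Δl = 1.8/cos16.7° = 1.879 m; N'_2 = 73·cos16.7° = 69.9; c'Δl = 31.95; W sinα = 21.0
Slice 3: Δl = 2.6/cos41.9° = 3.493 m; N'_3 = 83·cos41.9° = 61.8; c'Δl = 59.38; W sinα = 55.4
Σc'Δl = 128.8 kN/m; ΣN' = 171.6 kN/m; ΣW sinα = 74.1 kN/m
Resisting = 128.8 + 171.6·tan24.2° = 128.8 + 77.1 = 205.9 kN/m
FS = 205.9 / 74.1 = 2.779

FS = 2.78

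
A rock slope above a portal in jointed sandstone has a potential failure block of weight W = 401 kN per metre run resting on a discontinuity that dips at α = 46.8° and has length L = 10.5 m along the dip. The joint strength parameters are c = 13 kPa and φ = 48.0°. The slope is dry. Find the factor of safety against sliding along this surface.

Resolving the block weight along and normal to the plane and applying the Mohr–Coulomb strength on the joint:
N' = W cosα = 401·cos46.8° = 274.5 kN/m
Driving force T = W sinα = 401·sin46.8° = 292.3 kN/m
Resisting force R = c·L + N'·tanφ = 13·10.5 + 274.5·tan48.0° = 136.5 + 304.9 = 441.4 kN/m
FS = R / T = 441.4 / 292.3 = 1.510

FS = 1.51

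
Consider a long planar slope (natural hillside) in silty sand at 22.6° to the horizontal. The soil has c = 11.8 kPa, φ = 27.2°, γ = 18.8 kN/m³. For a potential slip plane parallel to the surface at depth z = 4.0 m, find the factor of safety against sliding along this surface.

FS = 1.68

For an infinite slope with a slip plane parallel to the surface (no pore pressure): FS = [c + γz cos²β tanφ] / [γz sinβ cosβ].
γz = 18.8·4.0 = 75.20 kN/m²
Numerator = 11.8 + 75.20·cos²22.6°·tan27.2° = 11.8 + 75.20·0.8523·0.5139 = 44.740 kPa
Denominator = 75.20·sin22.6°·cos22.6° = 75.20·0.3843·0.9232 = 26.680 kPa
FS = 44.740 / 26.680 = 1.677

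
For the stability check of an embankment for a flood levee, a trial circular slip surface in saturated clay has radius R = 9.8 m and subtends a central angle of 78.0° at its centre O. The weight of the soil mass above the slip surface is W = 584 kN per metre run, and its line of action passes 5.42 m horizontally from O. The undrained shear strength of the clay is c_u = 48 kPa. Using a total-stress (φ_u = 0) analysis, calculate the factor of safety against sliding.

Taking moments about the centre O, the resisting moment is provided by the undrained shear strength acting along the arc:
Arc length L_a = R·θ = 9.8·(78.0°·π/180) = 9.8·1.3614 = 13.34 m
M_R = c_u·L_a·R = 48·13.34·9.8 = 6275.7 kN·m/m
M_D = W·d = 584·5.42 = 3165.3 kN·m/m
FS = M_R / M_D = 6275.7 / 3165.3 = 1.983

FS = 1.98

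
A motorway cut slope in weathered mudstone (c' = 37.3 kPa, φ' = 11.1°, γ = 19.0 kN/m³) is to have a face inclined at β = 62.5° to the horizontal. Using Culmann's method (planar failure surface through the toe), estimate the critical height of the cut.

Culmann's analysis gives the critical failure plane at α_cr = (β + φ')/2 = (62.5 + 11.1)/2 = 36.8°, and the critical height
H_c = (4c'/γ) · sinβ cosφ' / [1 − cos(β − φ')]
    = (4·37.3/19.0) · sin62.5°·cos11.1° / [1 − cos(51.4°)]
    = 7.853 · 0.8870·0.9813 / [1 − 0.6239]
    = 7.853 · 0.8704 / 0.3761
    = 18.17 m

H_c = 18.17 m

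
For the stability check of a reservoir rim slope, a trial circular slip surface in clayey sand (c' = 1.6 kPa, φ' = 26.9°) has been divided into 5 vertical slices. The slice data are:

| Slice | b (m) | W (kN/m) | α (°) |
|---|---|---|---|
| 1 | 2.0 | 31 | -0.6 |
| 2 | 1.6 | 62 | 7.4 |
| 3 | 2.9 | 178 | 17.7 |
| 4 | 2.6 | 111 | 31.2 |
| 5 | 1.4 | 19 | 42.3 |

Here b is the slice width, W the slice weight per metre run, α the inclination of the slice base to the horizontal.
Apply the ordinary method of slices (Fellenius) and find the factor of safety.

FS = 1.57

Ordinary method of slices: FS = Σ[c'·Δl_i + (W_i cosα_i)·tanφ'] / Σ W_i sinα_i, with Δl_i = b_i / cosα_i.
Slice 1: Δl = 2.0/cos(-0.6°) = 2.000 m; N'_1 = 31·cos(-0.6°) = 31.0; c'Δl = 3.20; W sinα = -0.3
Slice 2: Δl = 1.6/cos7.4° = 1.613 m; N'_2 = 62·cos7.4° = 61.5; c'Δl = 2.58; W sinα = 8.0
Slice 3: Δl = 2.9/cos17.7° = 3.044 m; N'_3 = 178·cos17.7° = 169.6; c'Δl = 4.87; W sinα = 54.1
Slice 4: Δl = 2.6/cos31.2° = 3.040 m; N'_4 = 111·cos31.2° = 94.9; c'Δl = 4.86; W sinα = 57.5
Slice 5: Δl = 1.4/cos42.3° = 1.893 m; N'_5 = 19·cos42.3° = 14.1; c'Δl = 3.03; W sinα = 12.8
Σc'Δl = 18.5 kN/m; ΣN' = 371.1 kN/m; ΣW sinα = 132.1 kN/m
Resisting = 18.5 + 371.1·tan26.9° = 18.5 + 188.2 = 206.8 kN/m
FS = 206.8 / 132.1 = 1.566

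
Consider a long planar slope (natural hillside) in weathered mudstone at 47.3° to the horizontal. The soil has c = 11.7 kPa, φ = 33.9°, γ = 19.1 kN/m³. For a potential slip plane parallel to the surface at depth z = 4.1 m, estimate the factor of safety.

For an infinite slope with a slip plane parallel to the surface (no pore pressure): FS = [c + γz cos²β tanφ] / [γz sinβ cosβ].
γz = 19.1·4.1 = 78.31 kN/m²
Numerator = 11.7 + 78.31·cos²47.3°·tan33.9° = 11.7 + 78.31·0.4599·0.6720 = 35.901 kPa
Denominator = 78.31·sin47.3°·cos47.3° = 78.31·0.7349·0.6782 = 39.029 kPa
FS = 35.901 / 39.029 = 0.920

FS = 0.92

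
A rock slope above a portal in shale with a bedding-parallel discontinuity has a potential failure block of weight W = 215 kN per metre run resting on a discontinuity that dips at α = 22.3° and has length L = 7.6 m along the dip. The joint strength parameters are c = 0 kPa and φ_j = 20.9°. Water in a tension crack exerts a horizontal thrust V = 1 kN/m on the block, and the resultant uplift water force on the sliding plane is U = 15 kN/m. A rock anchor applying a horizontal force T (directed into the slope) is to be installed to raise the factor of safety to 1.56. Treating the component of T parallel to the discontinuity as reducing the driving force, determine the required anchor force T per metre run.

T = 37 kN/m

Resolving forces along and normal to the sliding plane, with the horizontal anchor force T adding T·sinα to the effective normal force and T·cosα acting up the plane against the driving force:
FS = [cL + (W cosα − U − V sinα + T sinα) tanφ_j] / [W sinα + V cosα − T cosα]
Without the anchor: N' = 183.5 kN/m, driving T_d = 82.5 kN/m, resisting R = 0·7.6 + 183.5·tan20.9° = 70.1 kN/m, FS = 0.85.
Setting FS = 1.56 and solving for T:
1.56·(82.5 − T cos22.3°) = 70.1 + T sin22.3°·tan20.9°
T·(sin22.3°·tan20.9° + 1.56·cos22.3°) = 1.56·82.5 − 70.1
T·(0.3795·0.3819 + 1.56·0.9252) = 128.7 − 70.1 = 58.6
T·1.5882 = 58.6
T = 36.9 kN/m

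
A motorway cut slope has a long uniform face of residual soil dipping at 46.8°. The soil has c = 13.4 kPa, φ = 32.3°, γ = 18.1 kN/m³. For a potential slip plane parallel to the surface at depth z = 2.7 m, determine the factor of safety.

For an infinite slope with a slip plane parallel to the surface (no pore pressure): FS = [c + γz cos²β tanφ] / [γz sinβ cosβ].
γz = 18.1·2.7 = 48.87 kN/m²
Numerator = 13.4 + 48.87·cos²46.8°·tan32.3° = 13.4 + 48.87·0.4686·0.6322 = 27.877 kPa
Denominator = 48.87·sin46.8°·cos46.8° = 48.87·0.7290·0.6845 = 24.387 kPa
FS = 27.877 / 24.387 = 1.143

FS = 1.14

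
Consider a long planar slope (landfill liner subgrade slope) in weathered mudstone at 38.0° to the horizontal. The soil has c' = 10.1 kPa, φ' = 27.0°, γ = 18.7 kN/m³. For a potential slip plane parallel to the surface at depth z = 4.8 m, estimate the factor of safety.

For an infinite slope with a slip plane parallel to the surface (no pore pressure): FS = [c' + γz cos²β tanφ'] / [γz sinβ cosβ].
γz = 18.7·4.8 = 89.76 kN/m²
Numerator = 10.1 + 89.76·cos²38.0°·tan27.0° = 10.1 + 89.76·0.6210·0.5095 = 38.500 kPa
Denominator = 89.76·sin38.0°·cos38.0° = 89.76·0.6157·0.7880 = 43.547 kPa
FS = 38.500 / 43.547 = 0.884

FS = 0.88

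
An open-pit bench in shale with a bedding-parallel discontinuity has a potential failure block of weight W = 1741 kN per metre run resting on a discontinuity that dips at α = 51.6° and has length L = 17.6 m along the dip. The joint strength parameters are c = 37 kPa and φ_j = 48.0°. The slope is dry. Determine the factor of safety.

FS = 1.36

Resolving the block weight along and normal to the plane and applying the Mohr–Coulomb strength on the joint:
N' = W cosα = 1741·cos51.6° = 1081.4 kN/m
Driving force T = W sinα = 1741·sin51.6° = 1364.4 kN/m
Resisting force R = c·L + N'·tanφ_j = 37·17.6 + 1081.4·tan48.0° = 651.2 + 1201.0 = 1852.2 kN/m
FS = R / T = 1852.2 / 1364.4 = 1.358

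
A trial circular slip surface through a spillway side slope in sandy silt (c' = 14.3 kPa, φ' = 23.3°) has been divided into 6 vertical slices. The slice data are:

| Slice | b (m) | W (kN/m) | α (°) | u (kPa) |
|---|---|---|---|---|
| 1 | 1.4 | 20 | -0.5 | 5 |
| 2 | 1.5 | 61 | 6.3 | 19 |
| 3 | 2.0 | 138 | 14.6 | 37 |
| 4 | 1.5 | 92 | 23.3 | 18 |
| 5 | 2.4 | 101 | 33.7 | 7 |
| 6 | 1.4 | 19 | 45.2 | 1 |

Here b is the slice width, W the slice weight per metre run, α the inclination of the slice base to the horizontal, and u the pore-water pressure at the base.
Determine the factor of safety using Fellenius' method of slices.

FS = 1.79

Ordinary method of slices: FS = Σ[c'·Δl_i + (W_i cosα_i − u_i·Δl_i)·tanφ'] / Σ W_i sinα_i, with Δl_i = b_i / cosα_i.
Slice 1: Δl = 1.4/cos(-0.5°) = 1.400 m; N'_1 = 20·cos(-0.5°) − 5·1.400 = 13.0; c'Δl = 20.02; W sinα = -0.2
Slice 2: Δl = 1.5/cos6.3° = 1.509 m; N'_2 = 61·cos6.3° − 19·1.509 = 32.0; c'Δl = 21.58; W sinα = 6.7
Slice 3: Δl = 2.0/cos14.6° = 2.067 m; N'_3 = 138·cos14.6° − 37·2.067 = 57.1; c'Δl = 29.55; W sinα = 34.8
Slice 4: Δl = 1.5/cos23.3° = 1.633 m; N'_4 = 92·cos23.3° − 18·1.633 = 55.1; c'Δl = 23.35; W sinα = 36.4
Slice 5: Δl = 2.4/cos33.7° = 2.885 m; N'_5 = 101·cos33.7° − 7·2.885 = 63.8; c'Δl = 41.25; W sinα = 56.0
Slice 6: Δl = 1.4/cos45.2° = 1.987 m; N'_6 = 19·cos45.2° − 1·1.987 = 11.4; c'Δl = 28.41; W sinα = 13.5
Σc'Δl = 164.2 kN/m; ΣN' = 232.4 kN/m; ΣW sinα = 147.2 kN/m
Resisting = 164.2 + 232.4·tan23.3° = 164.2 + 100.1 = 264.2 kN/m
FS = 264.2 / 147.2 = 1.795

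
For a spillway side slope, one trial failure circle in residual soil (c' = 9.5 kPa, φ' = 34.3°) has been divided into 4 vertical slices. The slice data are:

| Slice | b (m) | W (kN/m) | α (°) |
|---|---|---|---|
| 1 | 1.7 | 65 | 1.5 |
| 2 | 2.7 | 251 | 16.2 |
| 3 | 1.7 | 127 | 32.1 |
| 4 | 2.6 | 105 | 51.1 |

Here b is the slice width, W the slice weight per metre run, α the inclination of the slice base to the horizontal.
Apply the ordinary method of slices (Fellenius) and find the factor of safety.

FS = 1.94

Ordinary method of slices: FS = Σ[c'·Δl_i + (W_i cosα_i)·tanφ'] / Σ W_i sinα_i, with Δl_i = b_i / cosα_i.
Slice 1: Δl = 1.7/cos1.5° = 1.701 m; N'_1 = 65·cos1.5° = 65.0; c'Δl = 16.16; W sinα = 1.7
Slice 2: Δl = 2.7/cos16.2° = 2.812 m; N'_2 = 251·cos16.2° = 241.0; c'Δl = 26.71; W sinα = 70.0
Slice 3: Δl = 1.7/cos32.1° = 2.007 m; N'_3 = 127·cos32.1° = 107.6; c'Δl = 19.06; W sinα = 67.5
Slice 4: Δl = 2.6/cos51.1° = 4.140 m; N'_4 = 105·cos51.1° = 65.9; c'Δl = 39.33; W sinα = 81.7
Σc'Δl = 101.3 kN/m; ΣN' = 479.5 kN/m; ΣW sinα = 220.9 kN/m
Resisting = 101.3 + 479.5·tan34.3° = 101.3 + 327.1 = 428.4 kN/m
FS = 428.4 / 220.9 = 1.939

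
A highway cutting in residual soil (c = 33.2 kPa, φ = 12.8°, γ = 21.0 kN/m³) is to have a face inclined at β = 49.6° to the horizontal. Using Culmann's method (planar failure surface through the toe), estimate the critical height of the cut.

Culmann's analysis gives the critical failure plane at α_cr = (β + φ)/2 = (49.6 + 12.8)/2 = 31.2°, and the critical height
H_c = (4c/γ) · sinβ cosφ / [1 − cos(β − φ)]
    = (4·33.2/21.0) · sin49.6°·cos12.8° / [1 − cos(36.8°)]
    = 6.324 · 0.7615·0.9751 / [1 − 0.8007]
    = 6.324 · 0.7426 / 0.1993
    = 23.57 m

H_c = 23.57 m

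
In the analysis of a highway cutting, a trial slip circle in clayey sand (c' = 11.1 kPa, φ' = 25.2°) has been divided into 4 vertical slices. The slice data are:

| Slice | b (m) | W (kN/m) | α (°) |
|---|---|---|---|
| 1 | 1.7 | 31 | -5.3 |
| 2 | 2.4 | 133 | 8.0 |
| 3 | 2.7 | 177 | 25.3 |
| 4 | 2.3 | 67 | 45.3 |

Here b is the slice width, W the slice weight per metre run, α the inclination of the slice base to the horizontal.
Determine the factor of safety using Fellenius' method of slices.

FS = 2.08

Ordinary method of slices: FS = Σ[c'·Δl_i + (W_i cosα_i)·tanφ'] / Σ W_i sinα_i, with Δl_i = b_i / cosα_i.
Slice 1: Δl = 1.7/cos(-5.3°) = 1.707 m; N'_1 = 31·cos(-5.3°) = 30.9; c'Δl = 18.95; W sinα = -2.9
Slice 2: Δl = 2.4/cos8.0° = 2.424 m; N'_2 = 133·cos8.0° = 131.7; c'Δl = 26.90; W sinα = 18.5
Slice 3: Δl = 2.7/cos25.3° = 2.986 m; N'_3 = 177·cos25.3° = 160.0; c'Δl = 33.15; W sinα = 75.6
Slice 4: Δl = 2.3/cos45.3° = 3.270 m; N'_4 = 67·cos45.3° = 47.1; c'Δl = 36.30; W sinα = 47.6
Σc'Δl = 115.3 kN/m; ΣN' = 369.7 kN/m; ΣW sinα = 138.9 kN/m
Resisting = 115.3 + 369.7·tan25.2° = 115.3 + 174.0 = 289.3 kN/m
FS = 289.3 / 138.9 = 2.082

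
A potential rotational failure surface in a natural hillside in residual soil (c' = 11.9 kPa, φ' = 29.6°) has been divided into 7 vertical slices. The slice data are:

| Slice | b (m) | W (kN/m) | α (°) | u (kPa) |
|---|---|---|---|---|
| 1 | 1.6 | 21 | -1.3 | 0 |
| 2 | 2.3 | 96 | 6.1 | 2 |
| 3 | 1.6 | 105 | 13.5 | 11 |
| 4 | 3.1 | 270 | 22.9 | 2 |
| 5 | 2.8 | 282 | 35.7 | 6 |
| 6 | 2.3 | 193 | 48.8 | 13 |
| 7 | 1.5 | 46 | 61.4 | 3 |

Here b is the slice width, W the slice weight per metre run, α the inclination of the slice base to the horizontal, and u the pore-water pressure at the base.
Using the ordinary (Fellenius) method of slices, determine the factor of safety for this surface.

FS = 1.32

Ordinary method of slices: FS = Σ[c'·Δl_i + (W_i cosα_i − u_i·Δl_i)·tanφ'] / Σ W_i sinα_i, with Δl_i = b_i / cosα_i.
Slice 1: Δl = 1.6/cos(-1.3°) = 1.600 m; N'_1 = 21·cos(-1.3°) − 0·1.600 = 21.0; c'Δl = 19.04; W sinα = -0.5
Slice 2: Δl = 2.3/cos6.1° = 2.313 m; N'_2 = 96·cos6.1° − 2·2.313 = 90.8; c'Δl = 27.53; W sinα = 10.2
Slice 3: Δl = 1.6/cos13.5° = 1.645 m; N'_3 = 105·cos13.5° − 11·1.645 = 84.0; c'Δl = 19.58; W sinα = 24.5
Slice 4: Δl = 3.1/cos22.9° = 3.365 m; N'_4 = 270·cos22.9° − 2·3.365 = 242.0; c'Δl = 40.05; W sinα = 105.1
Slice 5: Δl = 2.8/cos35.7° = 3.448 m; N'_5 = 282·cos35.7° − 6·3.448 = 208.3; c'Δl = 41.03; W sinα = 164.6
Slice 6: Δl = 2.3/cos48.8° = 3.492 m; N'_6 = 193·cos48.8° − 13·3.492 = 81.7; c'Δl = 41.55; W sinα = 145.2
Slice 7: Δl = 1.5/cos61.4° = 3.134 m; N'_7 = 46·cos61.4° − 3·3.134 = 12.6; c'Δl = 37.29; W sinα = 40.4
Σc'Δl = 226.1 kN/m; ΣN' = 740.5 kN/m; ΣW sinα = 489.5 kN/m
Resisting = 226.1 + 740.5·tan29.6° = 226.1 + 420.7 = 646.7 kN/m
FS = 646.7 / 489.5 = 1.321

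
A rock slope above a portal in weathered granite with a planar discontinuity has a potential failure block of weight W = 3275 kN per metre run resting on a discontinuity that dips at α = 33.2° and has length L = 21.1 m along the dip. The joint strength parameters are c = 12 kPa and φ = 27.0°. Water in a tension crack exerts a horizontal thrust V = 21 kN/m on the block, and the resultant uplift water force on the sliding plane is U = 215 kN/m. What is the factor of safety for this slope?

FS = 0.85

Resolving the block weight along and normal to the plane and applying the Mohr–Coulomb strength on the joint:
N' = W cosα − U − V sinα = 3275·cos33.2° − 215 − 21·sin33.2° = 2513.9 kN/m
Driving force T = W sinα + V cosα = 3275·sin33.2° + 21·cos33.2° = 1810.8 kN/m
Resisting force R = c·L + N'·tanφ = 12·21.1 + 2513.9·tan27.0° = 253.2 + 1280.9 = 1534.1 kN/m
FS = R / T = 1534.1 / 1810.8 = 0.847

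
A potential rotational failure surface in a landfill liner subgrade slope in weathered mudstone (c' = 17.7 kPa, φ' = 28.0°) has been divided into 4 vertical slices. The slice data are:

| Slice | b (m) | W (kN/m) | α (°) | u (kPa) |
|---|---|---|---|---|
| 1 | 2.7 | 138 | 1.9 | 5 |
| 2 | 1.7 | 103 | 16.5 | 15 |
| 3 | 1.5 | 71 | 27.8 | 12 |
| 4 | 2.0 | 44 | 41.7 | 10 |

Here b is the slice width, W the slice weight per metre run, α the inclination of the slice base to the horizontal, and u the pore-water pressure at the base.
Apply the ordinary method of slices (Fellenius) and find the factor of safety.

FS = 2.98

Ordinary method of slices: FS = Σ[c'·Δl_i + (W_i cosα_i − u_i·Δl_i)·tanφ'] / Σ W_i sinα_i, with Δl_i = b_i / cosα_i.
Slice 1: Δl = 2.7/cos1.9° = 2.701 m; N'_1 = 138·cos1.9° − 5·2.701 = 124.4; c'Δl = 47.82; W sinα = 4.6
Slice 2: Δl = 1.7/cos16.5° = 1.773 m; N'_2 = 103·cos16.5° − 15·1.773 = 72.2; c'Δl = 31.38; W sinα = 29.3
Slice 3: Δl = 1.5/cos27.8° = 1.696 m; N'_3 = 71·cos27.8° − 12·1.696 = 42.5; c'Δl = 30.01; W sinα = 33.1
Slice 4: Δl = 2.0/cos41.7° = 2.679 m; N'_4 = 44·cos41.7° − 10·2.679 = 6.1; c'Δl = 47.41; W sinα = 29.3
Σc'Δl = 156.6 kN/m; ΣN' = 245.1 kN/m; ΣW sinα = 96.2 kN/m
Resisting = 156.6 + 245.1·tan28.0° = 156.6 + 130.3 = 286.9 kN/m
FS = 286.9 / 96.2 = 2.982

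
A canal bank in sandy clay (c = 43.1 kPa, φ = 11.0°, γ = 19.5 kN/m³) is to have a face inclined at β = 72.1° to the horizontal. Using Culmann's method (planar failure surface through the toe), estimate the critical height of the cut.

Culmann's analysis gives the critical failure plane at α_cr = (β + φ)/2 = (72.1 + 11.0)/2 = 41.5°, and the critical height
H_c = (4c/γ) · sinβ cosφ / [1 − cos(β − φ)]
    = (4·43.1/19.5) · sin72.1°·cos11.0° / [1 − cos(61.1°)]
    = 8.841 · 0.9516·0.9816 / [1 − 0.4833]
    = 8.841 · 0.9341 / 0.5167
    = 15.98 m

H_c = 15.98 m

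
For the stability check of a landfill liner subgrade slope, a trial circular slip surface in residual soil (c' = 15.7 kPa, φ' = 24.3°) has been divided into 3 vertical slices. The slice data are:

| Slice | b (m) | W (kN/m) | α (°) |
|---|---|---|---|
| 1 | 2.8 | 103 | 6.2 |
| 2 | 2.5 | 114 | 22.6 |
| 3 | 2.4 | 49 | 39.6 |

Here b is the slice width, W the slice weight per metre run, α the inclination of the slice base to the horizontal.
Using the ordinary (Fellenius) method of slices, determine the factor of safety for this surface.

FS = 2.86

Ordinary method of slices: FS = Σ[c'·Δl_i + (W_i cosα_i)·tanφ'] / Σ W_i sinα_i, with Δl_i = b_i / cosα_i.
Slice 1: Δl = 2.8/cos6.2° = 2.816 m; N'_1 = 103·cos6.2° = 102.4; c'Δl = 44.22; W sinα = 11.1
Slice 2: Δl = 2.5/cos22.6° = 2.708 m; N'_2 = 114·cos22.6° = 105.2; c'Δl = 42.51; W sinα = 43.8
Slice 3: Δl = 2.4/cos39.6° = 3.115 m; N'_3 = 49·cos39.6° = 37.8; c'Δl = 48.90; W sinα = 31.2
Σc'Δl = 135.6 kN/m; ΣN' = 245.4 kN/m; ΣW sinα = 86.2 kN/m
Resisting = 135.6 + 245.4·tan24.3° = 135.6 + 110.8 = 246.4 kN/m
FS = 246.4 / 86.2 = 2.860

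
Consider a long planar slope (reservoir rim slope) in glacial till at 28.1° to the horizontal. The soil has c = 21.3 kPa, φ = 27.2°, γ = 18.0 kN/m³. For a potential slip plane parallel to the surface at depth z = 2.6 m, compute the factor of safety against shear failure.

FS = 2.06

For an infinite slope with a slip plane parallel to the surface (no pore pressure): FS = [c + γz cos²β tanφ] / [γz sinβ cosβ].
γz = 18.0·2.6 = 46.80 kN/m²
Numerator = 21.3 + 46.80·cos²28.1°·tan27.2° = 21.3 + 46.80·0.7781·0.5139 = 40.016 kPa
Denominator = 46.80·sin28.1°·cos28.1° = 46.80·0.4710·0.8821 = 19.445 kPa
FS = 40.016 / 19.445 = 2.058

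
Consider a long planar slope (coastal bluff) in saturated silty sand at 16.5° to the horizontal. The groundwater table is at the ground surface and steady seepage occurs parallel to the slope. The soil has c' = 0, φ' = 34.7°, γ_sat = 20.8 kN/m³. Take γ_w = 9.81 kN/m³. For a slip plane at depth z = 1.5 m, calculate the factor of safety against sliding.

FS = 1.24

With seepage parallel to the slope and the water table at the surface, the effective normal stress on the slip plane uses the buoyant unit weight γ' = γ_sat − γ_w while the driving shear stress uses γ_sat:
FS = [c' + γ' z cos²β tanφ'] / [γ_sat z sinβ cosβ]
(For c' = 0 this reduces to FS = (γ'/γ_sat)·tanφ'/tanβ.)
γ' = 20.8 − 9.81 = 10.99 kN/m³
Numerator = 0.0 + 10.99·1.5·cos²16.5°·tan34.7° = 0.0 + 10.99·1.5·0.9193·0.6924 = 10.494 kPa
Denominator = 20.8·1.5·sin16.5°·cos16.5° = 20.8·1.5·0.2840·0.9588 = 8.496 kPa
FS = 10.494 / 8.496 = 1.235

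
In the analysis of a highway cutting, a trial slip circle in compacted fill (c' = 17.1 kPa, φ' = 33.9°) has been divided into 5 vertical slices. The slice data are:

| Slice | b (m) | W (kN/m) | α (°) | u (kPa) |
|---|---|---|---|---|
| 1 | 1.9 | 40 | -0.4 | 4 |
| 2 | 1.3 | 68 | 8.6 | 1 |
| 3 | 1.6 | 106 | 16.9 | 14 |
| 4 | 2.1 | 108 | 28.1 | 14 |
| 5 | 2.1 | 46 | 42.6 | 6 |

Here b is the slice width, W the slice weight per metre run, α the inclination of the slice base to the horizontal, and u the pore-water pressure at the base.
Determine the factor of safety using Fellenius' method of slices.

FS = 2.81

Ordinary method of slices: FS = Σ[c'·Δl_i + (W_i cosα_i − u_i·Δl_i)·tanφ'] / Σ W_i sinα_i, with Δl_i = b_i / cosα_i.
Slice 1: Δl = 1.9/cos(-0.4°) = 1.900 m; N'_1 = 40·cos(-0.4°) − 4·1.900 = 32.4; c'Δl = 32.49; W sinα = -0.3
Slice 2: Δl = 1.3/cos8.6° = 1.315 m; N'_2 = 68·cos8.6° − 1·1.315 = 65.9; c'Δl = 22.48; W sinα = 10.2
Slice 3: Δl = 1.6/cos16.9° = 1.672 m; N'_3 = 106·cos16.9° − 14·1.672 = 78.0; c'Δl = 28.59; W sinα = 30.8
Slice 4: Δl = 2.1/cos28.1° = 2.381 m; N'_4 = 108·cos28.1° − 14·2.381 = 61.9; c'Δl = 40.71; W sinα = 50.9
Slice 5: Δl = 2.1/cos42.6° = 2.853 m; N'_5 = 46·cos42.6° − 6·2.853 = 16.7; c'Δl = 48.78; W sinα = 31.1
Σc'Δl = 173.1 kN/m; ΣN' = 255.0 kN/m; ΣW sinα = 122.7 kN/m
Resisting = 173.1 + 255.0·tan33.9° = 173.1 + 171.4 = 344.4 kN/m
FS = 344.4 / 122.7 = 2.807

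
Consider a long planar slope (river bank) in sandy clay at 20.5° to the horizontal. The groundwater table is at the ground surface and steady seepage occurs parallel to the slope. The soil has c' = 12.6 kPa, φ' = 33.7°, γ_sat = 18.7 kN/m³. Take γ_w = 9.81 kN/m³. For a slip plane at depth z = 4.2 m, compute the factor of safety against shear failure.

With seepage parallel to the slope and the water table at the surface, the effective normal stress on the slip plane uses the buoyant unit weight γ' = γ_sat − γ_w while the driving shear stress uses γ_sat:
FS = [c' + γ' z cos²β tanφ'] / [γ_sat z sinβ cosβ]
γ' = 18.7 − 9.81 = 8.89 kN/m³
Numerator = 12.6 + 8.89·4.2·cos²20.5°·tan33.7° = 12.6 + 8.89·4.2·0.8774·0.6669 = 34.447 kPa
Denominator = 18.7·4.2·sin20.5°·cos20.5° = 18.7·4.2·0.3502·0.9367 = 25.763 kPa
FS = 34.447 / 25.763 = 1.337

FS = 1.34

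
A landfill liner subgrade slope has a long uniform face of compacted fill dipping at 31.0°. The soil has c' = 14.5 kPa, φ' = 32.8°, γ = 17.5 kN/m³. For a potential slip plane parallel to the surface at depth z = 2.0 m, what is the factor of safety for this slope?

FS = 2.01

For an infinite slope with a slip plane parallel to the surface (no pore pressure): FS = [c' + γz cos²β tanφ'] / [γz sinβ cosβ].
γz = 17.5·2.0 = 35.00 kN/m²
Numerator = 14.5 + 35.00·cos²31.0°·tan32.8° = 14.5 + 35.00·0.7347·0.6445 = 31.073 kPa
Denominator = 35.00·sin31.0°·cos31.0° = 35.00·0.5150·0.8572 = 15.452 kPa
FS = 31.073 / 15.452 = 2.011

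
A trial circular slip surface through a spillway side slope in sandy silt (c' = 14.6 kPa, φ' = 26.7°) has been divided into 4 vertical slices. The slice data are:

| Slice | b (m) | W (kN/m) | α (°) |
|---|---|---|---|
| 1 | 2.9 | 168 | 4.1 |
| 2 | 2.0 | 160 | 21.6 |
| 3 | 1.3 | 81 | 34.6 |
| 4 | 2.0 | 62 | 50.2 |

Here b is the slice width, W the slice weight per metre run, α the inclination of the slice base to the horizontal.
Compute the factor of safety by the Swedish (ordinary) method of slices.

Ordinary method of slices: FS = Σ[c'·Δl_i + (W_i cosα_i)·tanφ'] / Σ W_i sinα_i, with Δl_i = b_i / cosα_i.
Slice 1: Δl = 2.9/cos4.1° = 2.907 m; N'_1 = 168·cos4.1° = 167.6; c'Δl = 42.45; W sinα = 12.0
Slice 2: Δl = 2.0/cos21.6° = 2.151 m; N'_2 = 160·cos21.6° = 148.8; c'Δl = 31.41; W sinα = 58.9
Slice 3: Δl = 1.3/cos34.6° = 1.579 m; N'_3 = 81·cos34.6° = 66.7; c'Δl = 23.06; W sinα = 46.0
Slice 4: Δl = 2.0/cos50.2° = 3.124 m; N'_4 = 62·cos50.2° = 39.7; c'Δl = 45.62; W sinα = 47.6
Σc'Δl = 142.5 kN/m; ΣN' = 422.7 kN/m; ΣW sinα = 164.5 kN/m
Resisting = 142.5 + 422.7·tan26.7° = 142.5 + 212.6 = 355.1 kN/m
FS = 355.1 / 164.5 = 2.158

FS = 2.16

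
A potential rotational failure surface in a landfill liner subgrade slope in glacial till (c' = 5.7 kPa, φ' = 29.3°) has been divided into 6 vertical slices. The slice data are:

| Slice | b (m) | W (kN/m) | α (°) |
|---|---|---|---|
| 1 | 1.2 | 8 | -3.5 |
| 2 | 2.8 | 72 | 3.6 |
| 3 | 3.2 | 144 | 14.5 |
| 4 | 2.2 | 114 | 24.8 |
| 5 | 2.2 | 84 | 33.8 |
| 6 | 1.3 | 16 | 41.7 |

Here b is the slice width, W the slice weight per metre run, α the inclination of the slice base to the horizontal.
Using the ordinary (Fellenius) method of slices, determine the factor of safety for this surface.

FS = 2.12

Ordinary method of slices: FS = Σ[c'·Δl_i + (W_i cosα_i)·tanφ'] / Σ W_i sinα_i, with Δl_i = b_i / cosα_i.
Slice 1: Δl = 1.2/cos(-3.5°) = 1.202 m; N'_1 = 8·cos(-3.5°) = 8.0; c'Δl = 6.85; W sinα = -0.5
Slice 2: Δl = 2.8/cos3.6° = 2.806 m; N'_2 = 72·cos3.6° = 71.9; c'Δl = 15.99; W sinα = 4.5
Slice 3: Δl = 3.2/cos14.5° = 3.305 m; N'_3 = 144·cos14.5° = 139.4; c'Δl = 18.84; W sinα = 36.1
Slice 4: Δl = 2.2/cos24.8° = 2.424 m; N'_4 = 114·cos24.8° = 103.5; c'Δl = 13.81; W sinα = 47.8
Slice 5: Δl = 2.2/cos33.8° = 2.647 m; N'_5 = 84·cos33.8° = 69.8; c'Δl = 15.09; W sinα = 46.7
Slice 6: Δl = 1.3/cos41.7° = 1.741 m; N'_6 = 16·cos41.7° = 11.9; c'Δl = 9.92; W sinα = 10.6
Σc'Δl = 80.5 kN/m; ΣN' = 404.5 kN/m; ΣW sinα = 145.3 kN/m
Resisting = 80.5 + 404.5·tan29.3° = 80.5 + 227.0 = 307.5 kN/m
FS = 307.5 / 145.3 = 2.117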